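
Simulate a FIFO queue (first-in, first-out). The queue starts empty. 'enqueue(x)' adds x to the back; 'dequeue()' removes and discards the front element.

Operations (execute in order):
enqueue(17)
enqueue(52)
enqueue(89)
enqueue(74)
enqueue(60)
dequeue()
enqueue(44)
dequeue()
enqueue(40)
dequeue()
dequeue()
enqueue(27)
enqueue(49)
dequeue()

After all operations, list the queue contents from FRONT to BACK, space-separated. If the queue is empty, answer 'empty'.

enqueue(17): [17]
enqueue(52): [17, 52]
enqueue(89): [17, 52, 89]
enqueue(74): [17, 52, 89, 74]
enqueue(60): [17, 52, 89, 74, 60]
dequeue(): [52, 89, 74, 60]
enqueue(44): [52, 89, 74, 60, 44]
dequeue(): [89, 74, 60, 44]
enqueue(40): [89, 74, 60, 44, 40]
dequeue(): [74, 60, 44, 40]
dequeue(): [60, 44, 40]
enqueue(27): [60, 44, 40, 27]
enqueue(49): [60, 44, 40, 27, 49]
dequeue(): [44, 40, 27, 49]

Answer: 44 40 27 49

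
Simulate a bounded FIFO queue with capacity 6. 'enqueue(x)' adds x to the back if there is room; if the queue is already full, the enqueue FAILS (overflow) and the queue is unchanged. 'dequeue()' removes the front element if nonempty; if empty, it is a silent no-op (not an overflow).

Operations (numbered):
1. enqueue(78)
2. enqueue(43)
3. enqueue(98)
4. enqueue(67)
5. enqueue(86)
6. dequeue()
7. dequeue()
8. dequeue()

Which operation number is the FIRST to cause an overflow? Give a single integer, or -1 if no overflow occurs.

Answer: -1

Derivation:
1. enqueue(78): size=1
2. enqueue(43): size=2
3. enqueue(98): size=3
4. enqueue(67): size=4
5. enqueue(86): size=5
6. dequeue(): size=4
7. dequeue(): size=3
8. dequeue(): size=2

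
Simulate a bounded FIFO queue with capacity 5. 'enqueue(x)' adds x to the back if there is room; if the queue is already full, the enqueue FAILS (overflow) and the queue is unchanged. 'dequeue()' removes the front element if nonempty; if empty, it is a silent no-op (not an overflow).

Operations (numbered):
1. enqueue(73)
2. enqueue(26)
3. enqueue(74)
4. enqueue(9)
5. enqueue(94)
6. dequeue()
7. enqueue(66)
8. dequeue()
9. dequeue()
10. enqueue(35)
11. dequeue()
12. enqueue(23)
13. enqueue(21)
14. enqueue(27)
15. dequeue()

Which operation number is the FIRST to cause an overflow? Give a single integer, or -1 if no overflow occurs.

Answer: 14

Derivation:
1. enqueue(73): size=1
2. enqueue(26): size=2
3. enqueue(74): size=3
4. enqueue(9): size=4
5. enqueue(94): size=5
6. dequeue(): size=4
7. enqueue(66): size=5
8. dequeue(): size=4
9. dequeue(): size=3
10. enqueue(35): size=4
11. dequeue(): size=3
12. enqueue(23): size=4
13. enqueue(21): size=5
14. enqueue(27): size=5=cap → OVERFLOW (fail)
15. dequeue(): size=4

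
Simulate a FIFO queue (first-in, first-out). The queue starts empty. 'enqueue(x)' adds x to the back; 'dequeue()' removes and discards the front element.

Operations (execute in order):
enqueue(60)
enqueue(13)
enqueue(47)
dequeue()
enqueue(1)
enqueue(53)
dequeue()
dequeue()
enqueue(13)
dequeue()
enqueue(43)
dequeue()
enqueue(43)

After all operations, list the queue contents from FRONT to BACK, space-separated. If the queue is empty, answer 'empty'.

Answer: 13 43 43

Derivation:
enqueue(60): [60]
enqueue(13): [60, 13]
enqueue(47): [60, 13, 47]
dequeue(): [13, 47]
enqueue(1): [13, 47, 1]
enqueue(53): [13, 47, 1, 53]
dequeue(): [47, 1, 53]
dequeue(): [1, 53]
enqueue(13): [1, 53, 13]
dequeue(): [53, 13]
enqueue(43): [53, 13, 43]
dequeue(): [13, 43]
enqueue(43): [13, 43, 43]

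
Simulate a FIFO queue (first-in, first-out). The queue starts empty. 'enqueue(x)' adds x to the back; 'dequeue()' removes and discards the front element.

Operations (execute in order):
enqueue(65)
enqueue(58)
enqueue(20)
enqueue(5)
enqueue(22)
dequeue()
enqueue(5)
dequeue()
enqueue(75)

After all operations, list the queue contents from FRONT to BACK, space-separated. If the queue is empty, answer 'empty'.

Answer: 20 5 22 5 75

Derivation:
enqueue(65): [65]
enqueue(58): [65, 58]
enqueue(20): [65, 58, 20]
enqueue(5): [65, 58, 20, 5]
enqueue(22): [65, 58, 20, 5, 22]
dequeue(): [58, 20, 5, 22]
enqueue(5): [58, 20, 5, 22, 5]
dequeue(): [20, 5, 22, 5]
enqueue(75): [20, 5, 22, 5, 75]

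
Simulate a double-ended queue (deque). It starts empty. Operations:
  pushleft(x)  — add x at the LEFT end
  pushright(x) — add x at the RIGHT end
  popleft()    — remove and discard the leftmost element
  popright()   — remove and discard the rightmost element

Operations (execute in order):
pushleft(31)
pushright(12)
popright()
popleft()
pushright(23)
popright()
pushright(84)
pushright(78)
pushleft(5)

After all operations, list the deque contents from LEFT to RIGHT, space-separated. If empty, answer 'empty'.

Answer: 5 84 78

Derivation:
pushleft(31): [31]
pushright(12): [31, 12]
popright(): [31]
popleft(): []
pushright(23): [23]
popright(): []
pushright(84): [84]
pushright(78): [84, 78]
pushleft(5): [5, 84, 78]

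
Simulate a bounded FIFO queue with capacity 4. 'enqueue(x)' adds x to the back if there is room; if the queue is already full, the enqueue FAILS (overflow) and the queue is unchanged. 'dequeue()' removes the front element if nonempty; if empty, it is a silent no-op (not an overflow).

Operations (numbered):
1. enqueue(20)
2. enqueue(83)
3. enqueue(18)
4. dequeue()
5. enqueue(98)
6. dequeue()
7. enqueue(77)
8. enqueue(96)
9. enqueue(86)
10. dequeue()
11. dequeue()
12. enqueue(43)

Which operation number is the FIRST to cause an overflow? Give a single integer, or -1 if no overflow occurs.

1. enqueue(20): size=1
2. enqueue(83): size=2
3. enqueue(18): size=3
4. dequeue(): size=2
5. enqueue(98): size=3
6. dequeue(): size=2
7. enqueue(77): size=3
8. enqueue(96): size=4
9. enqueue(86): size=4=cap → OVERFLOW (fail)
10. dequeue(): size=3
11. dequeue(): size=2
12. enqueue(43): size=3

Answer: 9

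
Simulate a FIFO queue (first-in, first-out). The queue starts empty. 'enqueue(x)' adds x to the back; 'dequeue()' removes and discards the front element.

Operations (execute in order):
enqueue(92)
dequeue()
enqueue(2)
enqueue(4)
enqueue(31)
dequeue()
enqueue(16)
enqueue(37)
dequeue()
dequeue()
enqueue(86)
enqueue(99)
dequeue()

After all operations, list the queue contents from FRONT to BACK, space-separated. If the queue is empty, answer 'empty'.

enqueue(92): [92]
dequeue(): []
enqueue(2): [2]
enqueue(4): [2, 4]
enqueue(31): [2, 4, 31]
dequeue(): [4, 31]
enqueue(16): [4, 31, 16]
enqueue(37): [4, 31, 16, 37]
dequeue(): [31, 16, 37]
dequeue(): [16, 37]
enqueue(86): [16, 37, 86]
enqueue(99): [16, 37, 86, 99]
dequeue(): [37, 86, 99]

Answer: 37 86 99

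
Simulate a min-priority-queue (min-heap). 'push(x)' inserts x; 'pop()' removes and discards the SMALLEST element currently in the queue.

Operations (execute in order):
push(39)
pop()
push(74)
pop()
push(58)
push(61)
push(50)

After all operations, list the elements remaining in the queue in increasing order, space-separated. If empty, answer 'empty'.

Answer: 50 58 61

Derivation:
push(39): heap contents = [39]
pop() → 39: heap contents = []
push(74): heap contents = [74]
pop() → 74: heap contents = []
push(58): heap contents = [58]
push(61): heap contents = [58, 61]
push(50): heap contents = [50, 58, 61]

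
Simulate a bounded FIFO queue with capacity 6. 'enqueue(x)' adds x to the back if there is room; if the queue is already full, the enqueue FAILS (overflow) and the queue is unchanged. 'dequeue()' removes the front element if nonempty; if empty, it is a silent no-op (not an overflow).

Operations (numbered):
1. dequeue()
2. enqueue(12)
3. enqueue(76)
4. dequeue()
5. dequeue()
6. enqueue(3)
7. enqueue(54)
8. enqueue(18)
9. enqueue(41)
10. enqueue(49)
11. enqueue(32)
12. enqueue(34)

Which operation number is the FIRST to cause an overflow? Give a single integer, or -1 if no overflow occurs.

1. dequeue(): empty, no-op, size=0
2. enqueue(12): size=1
3. enqueue(76): size=2
4. dequeue(): size=1
5. dequeue(): size=0
6. enqueue(3): size=1
7. enqueue(54): size=2
8. enqueue(18): size=3
9. enqueue(41): size=4
10. enqueue(49): size=5
11. enqueue(32): size=6
12. enqueue(34): size=6=cap → OVERFLOW (fail)

Answer: 12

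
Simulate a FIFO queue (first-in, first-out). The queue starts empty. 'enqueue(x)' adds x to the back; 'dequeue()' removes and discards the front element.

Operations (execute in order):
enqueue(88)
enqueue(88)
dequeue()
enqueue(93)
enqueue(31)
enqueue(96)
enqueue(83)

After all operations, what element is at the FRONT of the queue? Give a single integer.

Answer: 88

Derivation:
enqueue(88): queue = [88]
enqueue(88): queue = [88, 88]
dequeue(): queue = [88]
enqueue(93): queue = [88, 93]
enqueue(31): queue = [88, 93, 31]
enqueue(96): queue = [88, 93, 31, 96]
enqueue(83): queue = [88, 93, 31, 96, 83]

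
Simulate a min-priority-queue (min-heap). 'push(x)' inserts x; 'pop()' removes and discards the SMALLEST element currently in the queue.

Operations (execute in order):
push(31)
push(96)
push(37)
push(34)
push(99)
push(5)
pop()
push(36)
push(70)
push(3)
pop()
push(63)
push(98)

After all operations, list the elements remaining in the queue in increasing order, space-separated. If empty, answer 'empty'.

push(31): heap contents = [31]
push(96): heap contents = [31, 96]
push(37): heap contents = [31, 37, 96]
push(34): heap contents = [31, 34, 37, 96]
push(99): heap contents = [31, 34, 37, 96, 99]
push(5): heap contents = [5, 31, 34, 37, 96, 99]
pop() → 5: heap contents = [31, 34, 37, 96, 99]
push(36): heap contents = [31, 34, 36, 37, 96, 99]
push(70): heap contents = [31, 34, 36, 37, 70, 96, 99]
push(3): heap contents = [3, 31, 34, 36, 37, 70, 96, 99]
pop() → 3: heap contents = [31, 34, 36, 37, 70, 96, 99]
push(63): heap contents = [31, 34, 36, 37, 63, 70, 96, 99]
push(98): heap contents = [31, 34, 36, 37, 63, 70, 96, 98, 99]

Answer: 31 34 36 37 63 70 96 98 99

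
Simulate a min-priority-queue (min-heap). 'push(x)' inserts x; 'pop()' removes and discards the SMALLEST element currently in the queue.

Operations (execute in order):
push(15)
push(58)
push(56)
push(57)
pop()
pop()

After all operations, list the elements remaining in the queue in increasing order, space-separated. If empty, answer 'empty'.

push(15): heap contents = [15]
push(58): heap contents = [15, 58]
push(56): heap contents = [15, 56, 58]
push(57): heap contents = [15, 56, 57, 58]
pop() → 15: heap contents = [56, 57, 58]
pop() → 56: heap contents = [57, 58]

Answer: 57 58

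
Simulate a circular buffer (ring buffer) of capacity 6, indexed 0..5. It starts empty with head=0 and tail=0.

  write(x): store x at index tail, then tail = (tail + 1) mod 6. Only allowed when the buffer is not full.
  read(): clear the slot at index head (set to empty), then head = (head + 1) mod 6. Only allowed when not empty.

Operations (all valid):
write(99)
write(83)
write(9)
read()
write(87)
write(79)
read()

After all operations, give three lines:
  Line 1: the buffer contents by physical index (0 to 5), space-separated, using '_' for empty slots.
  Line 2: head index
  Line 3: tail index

write(99): buf=[99 _ _ _ _ _], head=0, tail=1, size=1
write(83): buf=[99 83 _ _ _ _], head=0, tail=2, size=2
write(9): buf=[99 83 9 _ _ _], head=0, tail=3, size=3
read(): buf=[_ 83 9 _ _ _], head=1, tail=3, size=2
write(87): buf=[_ 83 9 87 _ _], head=1, tail=4, size=3
write(79): buf=[_ 83 9 87 79 _], head=1, tail=5, size=4
read(): buf=[_ _ 9 87 79 _], head=2, tail=5, size=3

Answer: _ _ 9 87 79 _
2
5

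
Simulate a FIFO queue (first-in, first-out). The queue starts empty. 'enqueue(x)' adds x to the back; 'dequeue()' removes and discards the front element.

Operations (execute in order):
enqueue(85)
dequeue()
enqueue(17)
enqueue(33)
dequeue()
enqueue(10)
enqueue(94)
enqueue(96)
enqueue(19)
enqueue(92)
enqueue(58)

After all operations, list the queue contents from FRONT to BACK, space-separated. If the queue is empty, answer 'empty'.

enqueue(85): [85]
dequeue(): []
enqueue(17): [17]
enqueue(33): [17, 33]
dequeue(): [33]
enqueue(10): [33, 10]
enqueue(94): [33, 10, 94]
enqueue(96): [33, 10, 94, 96]
enqueue(19): [33, 10, 94, 96, 19]
enqueue(92): [33, 10, 94, 96, 19, 92]
enqueue(58): [33, 10, 94, 96, 19, 92, 58]

Answer: 33 10 94 96 19 92 58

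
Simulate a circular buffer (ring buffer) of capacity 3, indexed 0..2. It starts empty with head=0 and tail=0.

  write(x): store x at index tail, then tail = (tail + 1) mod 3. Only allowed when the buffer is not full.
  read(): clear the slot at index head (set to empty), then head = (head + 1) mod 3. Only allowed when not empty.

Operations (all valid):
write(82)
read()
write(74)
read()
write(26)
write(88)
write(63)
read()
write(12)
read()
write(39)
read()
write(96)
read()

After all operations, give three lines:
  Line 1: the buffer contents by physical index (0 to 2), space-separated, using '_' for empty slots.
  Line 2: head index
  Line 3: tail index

Answer: 39 96 _
0
2

Derivation:
write(82): buf=[82 _ _], head=0, tail=1, size=1
read(): buf=[_ _ _], head=1, tail=1, size=0
write(74): buf=[_ 74 _], head=1, tail=2, size=1
read(): buf=[_ _ _], head=2, tail=2, size=0
write(26): buf=[_ _ 26], head=2, tail=0, size=1
write(88): buf=[88 _ 26], head=2, tail=1, size=2
write(63): buf=[88 63 26], head=2, tail=2, size=3
read(): buf=[88 63 _], head=0, tail=2, size=2
write(12): buf=[88 63 12], head=0, tail=0, size=3
read(): buf=[_ 63 12], head=1, tail=0, size=2
write(39): buf=[39 63 12], head=1, tail=1, size=3
read(): buf=[39 _ 12], head=2, tail=1, size=2
write(96): buf=[39 96 12], head=2, tail=2, size=3
read(): buf=[39 96 _], head=0, tail=2, size=2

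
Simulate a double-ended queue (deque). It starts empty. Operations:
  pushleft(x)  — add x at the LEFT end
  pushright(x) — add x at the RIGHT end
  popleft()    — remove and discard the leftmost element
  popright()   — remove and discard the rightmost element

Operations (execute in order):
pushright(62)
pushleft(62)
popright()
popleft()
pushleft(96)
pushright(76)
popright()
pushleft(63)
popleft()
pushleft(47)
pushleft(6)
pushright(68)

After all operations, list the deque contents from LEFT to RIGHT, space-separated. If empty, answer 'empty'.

pushright(62): [62]
pushleft(62): [62, 62]
popright(): [62]
popleft(): []
pushleft(96): [96]
pushright(76): [96, 76]
popright(): [96]
pushleft(63): [63, 96]
popleft(): [96]
pushleft(47): [47, 96]
pushleft(6): [6, 47, 96]
pushright(68): [6, 47, 96, 68]

Answer: 6 47 96 68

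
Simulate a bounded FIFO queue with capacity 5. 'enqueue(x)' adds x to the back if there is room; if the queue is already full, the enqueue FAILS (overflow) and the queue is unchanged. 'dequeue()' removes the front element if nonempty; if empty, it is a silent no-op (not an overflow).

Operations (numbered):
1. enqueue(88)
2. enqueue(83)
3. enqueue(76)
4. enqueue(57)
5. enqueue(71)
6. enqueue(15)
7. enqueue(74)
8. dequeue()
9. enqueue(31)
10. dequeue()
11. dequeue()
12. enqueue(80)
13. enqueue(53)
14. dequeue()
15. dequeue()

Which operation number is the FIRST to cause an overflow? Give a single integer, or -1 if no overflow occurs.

Answer: 6

Derivation:
1. enqueue(88): size=1
2. enqueue(83): size=2
3. enqueue(76): size=3
4. enqueue(57): size=4
5. enqueue(71): size=5
6. enqueue(15): size=5=cap → OVERFLOW (fail)
7. enqueue(74): size=5=cap → OVERFLOW (fail)
8. dequeue(): size=4
9. enqueue(31): size=5
10. dequeue(): size=4
11. dequeue(): size=3
12. enqueue(80): size=4
13. enqueue(53): size=5
14. dequeue(): size=4
15. dequeue(): size=3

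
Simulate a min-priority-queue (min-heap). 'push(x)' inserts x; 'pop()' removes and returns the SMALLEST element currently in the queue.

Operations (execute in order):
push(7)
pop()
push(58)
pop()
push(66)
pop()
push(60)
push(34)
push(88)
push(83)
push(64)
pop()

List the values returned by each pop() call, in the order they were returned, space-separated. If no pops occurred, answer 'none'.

push(7): heap contents = [7]
pop() → 7: heap contents = []
push(58): heap contents = [58]
pop() → 58: heap contents = []
push(66): heap contents = [66]
pop() → 66: heap contents = []
push(60): heap contents = [60]
push(34): heap contents = [34, 60]
push(88): heap contents = [34, 60, 88]
push(83): heap contents = [34, 60, 83, 88]
push(64): heap contents = [34, 60, 64, 83, 88]
pop() → 34: heap contents = [60, 64, 83, 88]

Answer: 7 58 66 34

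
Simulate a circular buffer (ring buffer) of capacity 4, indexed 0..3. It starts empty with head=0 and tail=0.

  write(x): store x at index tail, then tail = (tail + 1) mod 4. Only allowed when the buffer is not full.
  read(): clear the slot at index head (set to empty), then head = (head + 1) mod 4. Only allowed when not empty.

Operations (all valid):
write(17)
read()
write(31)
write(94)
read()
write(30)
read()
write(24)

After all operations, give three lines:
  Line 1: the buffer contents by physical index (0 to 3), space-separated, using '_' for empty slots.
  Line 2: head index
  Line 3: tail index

Answer: 24 _ _ 30
3
1

Derivation:
write(17): buf=[17 _ _ _], head=0, tail=1, size=1
read(): buf=[_ _ _ _], head=1, tail=1, size=0
write(31): buf=[_ 31 _ _], head=1, tail=2, size=1
write(94): buf=[_ 31 94 _], head=1, tail=3, size=2
read(): buf=[_ _ 94 _], head=2, tail=3, size=1
write(30): buf=[_ _ 94 30], head=2, tail=0, size=2
read(): buf=[_ _ _ 30], head=3, tail=0, size=1
write(24): buf=[24 _ _ 30], head=3, tail=1, size=2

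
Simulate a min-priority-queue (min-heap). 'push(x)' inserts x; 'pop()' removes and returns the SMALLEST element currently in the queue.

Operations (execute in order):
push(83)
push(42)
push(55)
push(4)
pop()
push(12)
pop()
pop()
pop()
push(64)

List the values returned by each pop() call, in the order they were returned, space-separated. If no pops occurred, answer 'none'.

push(83): heap contents = [83]
push(42): heap contents = [42, 83]
push(55): heap contents = [42, 55, 83]
push(4): heap contents = [4, 42, 55, 83]
pop() → 4: heap contents = [42, 55, 83]
push(12): heap contents = [12, 42, 55, 83]
pop() → 12: heap contents = [42, 55, 83]
pop() → 42: heap contents = [55, 83]
pop() → 55: heap contents = [83]
push(64): heap contents = [64, 83]

Answer: 4 12 42 55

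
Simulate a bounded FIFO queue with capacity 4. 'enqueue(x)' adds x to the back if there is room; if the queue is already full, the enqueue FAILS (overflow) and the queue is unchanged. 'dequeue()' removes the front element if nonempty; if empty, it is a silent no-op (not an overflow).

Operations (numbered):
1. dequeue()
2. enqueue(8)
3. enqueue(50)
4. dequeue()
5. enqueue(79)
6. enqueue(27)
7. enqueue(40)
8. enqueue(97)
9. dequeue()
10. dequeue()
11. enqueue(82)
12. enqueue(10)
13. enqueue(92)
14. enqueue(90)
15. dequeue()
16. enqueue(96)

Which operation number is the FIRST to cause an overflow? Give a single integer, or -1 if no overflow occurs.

Answer: 8

Derivation:
1. dequeue(): empty, no-op, size=0
2. enqueue(8): size=1
3. enqueue(50): size=2
4. dequeue(): size=1
5. enqueue(79): size=2
6. enqueue(27): size=3
7. enqueue(40): size=4
8. enqueue(97): size=4=cap → OVERFLOW (fail)
9. dequeue(): size=3
10. dequeue(): size=2
11. enqueue(82): size=3
12. enqueue(10): size=4
13. enqueue(92): size=4=cap → OVERFLOW (fail)
14. enqueue(90): size=4=cap → OVERFLOW (fail)
15. dequeue(): size=3
16. enqueue(96): size=4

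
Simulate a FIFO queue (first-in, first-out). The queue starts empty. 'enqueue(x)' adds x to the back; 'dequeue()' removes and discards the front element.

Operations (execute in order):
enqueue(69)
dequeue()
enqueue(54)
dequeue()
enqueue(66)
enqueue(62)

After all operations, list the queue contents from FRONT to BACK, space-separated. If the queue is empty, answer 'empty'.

enqueue(69): [69]
dequeue(): []
enqueue(54): [54]
dequeue(): []
enqueue(66): [66]
enqueue(62): [66, 62]

Answer: 66 62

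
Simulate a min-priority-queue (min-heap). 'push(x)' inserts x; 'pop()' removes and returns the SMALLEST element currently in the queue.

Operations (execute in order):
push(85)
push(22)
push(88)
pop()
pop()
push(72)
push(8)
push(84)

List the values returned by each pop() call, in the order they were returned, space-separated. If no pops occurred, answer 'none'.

Answer: 22 85

Derivation:
push(85): heap contents = [85]
push(22): heap contents = [22, 85]
push(88): heap contents = [22, 85, 88]
pop() → 22: heap contents = [85, 88]
pop() → 85: heap contents = [88]
push(72): heap contents = [72, 88]
push(8): heap contents = [8, 72, 88]
push(84): heap contents = [8, 72, 84, 88]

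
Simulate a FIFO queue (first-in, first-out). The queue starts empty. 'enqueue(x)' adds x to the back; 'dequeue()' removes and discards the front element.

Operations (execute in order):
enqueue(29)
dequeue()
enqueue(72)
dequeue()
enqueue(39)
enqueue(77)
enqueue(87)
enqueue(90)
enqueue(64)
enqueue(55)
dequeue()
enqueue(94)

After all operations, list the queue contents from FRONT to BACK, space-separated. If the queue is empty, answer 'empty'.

enqueue(29): [29]
dequeue(): []
enqueue(72): [72]
dequeue(): []
enqueue(39): [39]
enqueue(77): [39, 77]
enqueue(87): [39, 77, 87]
enqueue(90): [39, 77, 87, 90]
enqueue(64): [39, 77, 87, 90, 64]
enqueue(55): [39, 77, 87, 90, 64, 55]
dequeue(): [77, 87, 90, 64, 55]
enqueue(94): [77, 87, 90, 64, 55, 94]

Answer: 77 87 90 64 55 94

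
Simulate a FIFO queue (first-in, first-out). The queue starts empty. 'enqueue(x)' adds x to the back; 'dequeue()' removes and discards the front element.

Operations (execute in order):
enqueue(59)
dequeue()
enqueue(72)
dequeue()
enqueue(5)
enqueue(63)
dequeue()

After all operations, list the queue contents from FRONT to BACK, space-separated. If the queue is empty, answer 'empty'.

Answer: 63

Derivation:
enqueue(59): [59]
dequeue(): []
enqueue(72): [72]
dequeue(): []
enqueue(5): [5]
enqueue(63): [5, 63]
dequeue(): [63]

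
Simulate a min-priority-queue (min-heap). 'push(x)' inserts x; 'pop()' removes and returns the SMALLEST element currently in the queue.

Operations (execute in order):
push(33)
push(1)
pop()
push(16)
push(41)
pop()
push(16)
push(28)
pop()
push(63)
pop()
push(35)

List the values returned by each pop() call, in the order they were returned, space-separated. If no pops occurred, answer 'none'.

Answer: 1 16 16 28

Derivation:
push(33): heap contents = [33]
push(1): heap contents = [1, 33]
pop() → 1: heap contents = [33]
push(16): heap contents = [16, 33]
push(41): heap contents = [16, 33, 41]
pop() → 16: heap contents = [33, 41]
push(16): heap contents = [16, 33, 41]
push(28): heap contents = [16, 28, 33, 41]
pop() → 16: heap contents = [28, 33, 41]
push(63): heap contents = [28, 33, 41, 63]
pop() → 28: heap contents = [33, 41, 63]
push(35): heap contents = [33, 35, 41, 63]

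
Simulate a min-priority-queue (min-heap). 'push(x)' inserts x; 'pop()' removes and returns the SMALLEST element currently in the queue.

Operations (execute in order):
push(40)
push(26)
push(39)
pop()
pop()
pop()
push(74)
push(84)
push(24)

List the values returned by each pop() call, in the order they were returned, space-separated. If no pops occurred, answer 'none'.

Answer: 26 39 40

Derivation:
push(40): heap contents = [40]
push(26): heap contents = [26, 40]
push(39): heap contents = [26, 39, 40]
pop() → 26: heap contents = [39, 40]
pop() → 39: heap contents = [40]
pop() → 40: heap contents = []
push(74): heap contents = [74]
push(84): heap contents = [74, 84]
push(24): heap contents = [24, 74, 84]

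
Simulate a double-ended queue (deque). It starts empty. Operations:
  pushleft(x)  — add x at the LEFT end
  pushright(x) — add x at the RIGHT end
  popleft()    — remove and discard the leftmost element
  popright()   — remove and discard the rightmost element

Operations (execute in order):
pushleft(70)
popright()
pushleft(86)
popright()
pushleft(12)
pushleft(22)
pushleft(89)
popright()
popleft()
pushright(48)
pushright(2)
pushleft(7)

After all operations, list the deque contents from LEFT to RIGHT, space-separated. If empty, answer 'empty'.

pushleft(70): [70]
popright(): []
pushleft(86): [86]
popright(): []
pushleft(12): [12]
pushleft(22): [22, 12]
pushleft(89): [89, 22, 12]
popright(): [89, 22]
popleft(): [22]
pushright(48): [22, 48]
pushright(2): [22, 48, 2]
pushleft(7): [7, 22, 48, 2]

Answer: 7 22 48 2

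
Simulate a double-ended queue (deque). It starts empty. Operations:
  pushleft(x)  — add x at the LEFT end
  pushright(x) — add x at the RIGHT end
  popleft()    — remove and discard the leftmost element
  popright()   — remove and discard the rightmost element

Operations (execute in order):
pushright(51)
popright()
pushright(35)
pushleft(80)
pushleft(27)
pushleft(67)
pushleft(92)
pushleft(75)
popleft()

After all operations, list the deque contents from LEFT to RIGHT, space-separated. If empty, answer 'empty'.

pushright(51): [51]
popright(): []
pushright(35): [35]
pushleft(80): [80, 35]
pushleft(27): [27, 80, 35]
pushleft(67): [67, 27, 80, 35]
pushleft(92): [92, 67, 27, 80, 35]
pushleft(75): [75, 92, 67, 27, 80, 35]
popleft(): [92, 67, 27, 80, 35]

Answer: 92 67 27 80 35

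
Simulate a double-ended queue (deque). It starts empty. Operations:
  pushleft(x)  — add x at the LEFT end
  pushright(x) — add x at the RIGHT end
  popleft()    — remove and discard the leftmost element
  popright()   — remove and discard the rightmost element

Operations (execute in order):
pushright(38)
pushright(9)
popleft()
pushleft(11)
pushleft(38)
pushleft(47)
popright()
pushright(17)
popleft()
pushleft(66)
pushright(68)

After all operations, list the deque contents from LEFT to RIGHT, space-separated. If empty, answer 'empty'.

pushright(38): [38]
pushright(9): [38, 9]
popleft(): [9]
pushleft(11): [11, 9]
pushleft(38): [38, 11, 9]
pushleft(47): [47, 38, 11, 9]
popright(): [47, 38, 11]
pushright(17): [47, 38, 11, 17]
popleft(): [38, 11, 17]
pushleft(66): [66, 38, 11, 17]
pushright(68): [66, 38, 11, 17, 68]

Answer: 66 38 11 17 68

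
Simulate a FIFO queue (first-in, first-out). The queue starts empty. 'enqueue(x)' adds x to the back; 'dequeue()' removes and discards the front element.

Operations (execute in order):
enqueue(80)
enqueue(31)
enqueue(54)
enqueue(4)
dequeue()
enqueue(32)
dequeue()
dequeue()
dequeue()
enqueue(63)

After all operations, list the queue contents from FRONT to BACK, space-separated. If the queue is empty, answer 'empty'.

Answer: 32 63

Derivation:
enqueue(80): [80]
enqueue(31): [80, 31]
enqueue(54): [80, 31, 54]
enqueue(4): [80, 31, 54, 4]
dequeue(): [31, 54, 4]
enqueue(32): [31, 54, 4, 32]
dequeue(): [54, 4, 32]
dequeue(): [4, 32]
dequeue(): [32]
enqueue(63): [32, 63]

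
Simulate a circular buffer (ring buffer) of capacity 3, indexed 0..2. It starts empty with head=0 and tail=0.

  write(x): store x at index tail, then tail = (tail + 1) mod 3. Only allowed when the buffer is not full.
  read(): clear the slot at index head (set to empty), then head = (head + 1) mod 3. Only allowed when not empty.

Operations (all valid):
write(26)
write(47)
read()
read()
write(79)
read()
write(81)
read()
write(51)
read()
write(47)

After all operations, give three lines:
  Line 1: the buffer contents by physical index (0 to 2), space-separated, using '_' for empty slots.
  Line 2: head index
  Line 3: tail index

write(26): buf=[26 _ _], head=0, tail=1, size=1
write(47): buf=[26 47 _], head=0, tail=2, size=2
read(): buf=[_ 47 _], head=1, tail=2, size=1
read(): buf=[_ _ _], head=2, tail=2, size=0
write(79): buf=[_ _ 79], head=2, tail=0, size=1
read(): buf=[_ _ _], head=0, tail=0, size=0
write(81): buf=[81 _ _], head=0, tail=1, size=1
read(): buf=[_ _ _], head=1, tail=1, size=0
write(51): buf=[_ 51 _], head=1, tail=2, size=1
read(): buf=[_ _ _], head=2, tail=2, size=0
write(47): buf=[_ _ 47], head=2, tail=0, size=1

Answer: _ _ 47
2
0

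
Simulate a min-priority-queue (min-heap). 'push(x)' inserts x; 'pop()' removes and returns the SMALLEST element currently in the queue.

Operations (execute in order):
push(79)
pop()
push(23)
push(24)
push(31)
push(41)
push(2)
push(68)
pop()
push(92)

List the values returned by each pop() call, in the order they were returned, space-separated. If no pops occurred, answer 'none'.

Answer: 79 2

Derivation:
push(79): heap contents = [79]
pop() → 79: heap contents = []
push(23): heap contents = [23]
push(24): heap contents = [23, 24]
push(31): heap contents = [23, 24, 31]
push(41): heap contents = [23, 24, 31, 41]
push(2): heap contents = [2, 23, 24, 31, 41]
push(68): heap contents = [2, 23, 24, 31, 41, 68]
pop() → 2: heap contents = [23, 24, 31, 41, 68]
push(92): heap contents = [23, 24, 31, 41, 68, 92]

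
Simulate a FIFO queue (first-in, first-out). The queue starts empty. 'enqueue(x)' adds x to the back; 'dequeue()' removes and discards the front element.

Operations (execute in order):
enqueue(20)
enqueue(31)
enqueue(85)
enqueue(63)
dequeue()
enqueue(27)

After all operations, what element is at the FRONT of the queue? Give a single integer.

Answer: 31

Derivation:
enqueue(20): queue = [20]
enqueue(31): queue = [20, 31]
enqueue(85): queue = [20, 31, 85]
enqueue(63): queue = [20, 31, 85, 63]
dequeue(): queue = [31, 85, 63]
enqueue(27): queue = [31, 85, 63, 27]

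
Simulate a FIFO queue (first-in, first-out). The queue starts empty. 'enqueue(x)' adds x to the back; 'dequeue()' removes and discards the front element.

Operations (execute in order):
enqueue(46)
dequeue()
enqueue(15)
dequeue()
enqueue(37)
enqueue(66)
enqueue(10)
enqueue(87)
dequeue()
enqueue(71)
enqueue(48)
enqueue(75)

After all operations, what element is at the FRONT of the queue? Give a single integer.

enqueue(46): queue = [46]
dequeue(): queue = []
enqueue(15): queue = [15]
dequeue(): queue = []
enqueue(37): queue = [37]
enqueue(66): queue = [37, 66]
enqueue(10): queue = [37, 66, 10]
enqueue(87): queue = [37, 66, 10, 87]
dequeue(): queue = [66, 10, 87]
enqueue(71): queue = [66, 10, 87, 71]
enqueue(48): queue = [66, 10, 87, 71, 48]
enqueue(75): queue = [66, 10, 87, 71, 48, 75]

Answer: 66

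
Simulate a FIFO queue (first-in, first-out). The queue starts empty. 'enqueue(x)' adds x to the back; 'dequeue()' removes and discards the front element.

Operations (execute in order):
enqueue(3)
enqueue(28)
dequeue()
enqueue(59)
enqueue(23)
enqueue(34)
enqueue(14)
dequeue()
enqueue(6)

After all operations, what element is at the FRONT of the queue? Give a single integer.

enqueue(3): queue = [3]
enqueue(28): queue = [3, 28]
dequeue(): queue = [28]
enqueue(59): queue = [28, 59]
enqueue(23): queue = [28, 59, 23]
enqueue(34): queue = [28, 59, 23, 34]
enqueue(14): queue = [28, 59, 23, 34, 14]
dequeue(): queue = [59, 23, 34, 14]
enqueue(6): queue = [59, 23, 34, 14, 6]

Answer: 59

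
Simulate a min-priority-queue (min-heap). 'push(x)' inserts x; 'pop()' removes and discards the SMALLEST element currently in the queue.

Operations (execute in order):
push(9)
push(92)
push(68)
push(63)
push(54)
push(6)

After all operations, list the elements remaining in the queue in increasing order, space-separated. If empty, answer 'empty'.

push(9): heap contents = [9]
push(92): heap contents = [9, 92]
push(68): heap contents = [9, 68, 92]
push(63): heap contents = [9, 63, 68, 92]
push(54): heap contents = [9, 54, 63, 68, 92]
push(6): heap contents = [6, 9, 54, 63, 68, 92]

Answer: 6 9 54 63 68 92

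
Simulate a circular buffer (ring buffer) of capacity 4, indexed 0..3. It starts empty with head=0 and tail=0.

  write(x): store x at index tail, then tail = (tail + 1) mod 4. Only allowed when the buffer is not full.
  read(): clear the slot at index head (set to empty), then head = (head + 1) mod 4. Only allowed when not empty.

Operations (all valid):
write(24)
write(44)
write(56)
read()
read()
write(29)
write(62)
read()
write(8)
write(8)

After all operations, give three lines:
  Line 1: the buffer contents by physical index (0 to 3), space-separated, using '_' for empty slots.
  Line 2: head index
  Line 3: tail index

Answer: 62 8 8 29
3
3

Derivation:
write(24): buf=[24 _ _ _], head=0, tail=1, size=1
write(44): buf=[24 44 _ _], head=0, tail=2, size=2
write(56): buf=[24 44 56 _], head=0, tail=3, size=3
read(): buf=[_ 44 56 _], head=1, tail=3, size=2
read(): buf=[_ _ 56 _], head=2, tail=3, size=1
write(29): buf=[_ _ 56 29], head=2, tail=0, size=2
write(62): buf=[62 _ 56 29], head=2, tail=1, size=3
read(): buf=[62 _ _ 29], head=3, tail=1, size=2
write(8): buf=[62 8 _ 29], head=3, tail=2, size=3
write(8): buf=[62 8 8 29], head=3, tail=3, size=4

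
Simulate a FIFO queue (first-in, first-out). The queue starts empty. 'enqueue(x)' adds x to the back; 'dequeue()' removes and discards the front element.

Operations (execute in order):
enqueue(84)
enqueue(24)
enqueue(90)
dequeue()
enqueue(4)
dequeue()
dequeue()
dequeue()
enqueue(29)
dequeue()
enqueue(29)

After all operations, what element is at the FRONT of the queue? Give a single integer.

Answer: 29

Derivation:
enqueue(84): queue = [84]
enqueue(24): queue = [84, 24]
enqueue(90): queue = [84, 24, 90]
dequeue(): queue = [24, 90]
enqueue(4): queue = [24, 90, 4]
dequeue(): queue = [90, 4]
dequeue(): queue = [4]
dequeue(): queue = []
enqueue(29): queue = [29]
dequeue(): queue = []
enqueue(29): queue = [29]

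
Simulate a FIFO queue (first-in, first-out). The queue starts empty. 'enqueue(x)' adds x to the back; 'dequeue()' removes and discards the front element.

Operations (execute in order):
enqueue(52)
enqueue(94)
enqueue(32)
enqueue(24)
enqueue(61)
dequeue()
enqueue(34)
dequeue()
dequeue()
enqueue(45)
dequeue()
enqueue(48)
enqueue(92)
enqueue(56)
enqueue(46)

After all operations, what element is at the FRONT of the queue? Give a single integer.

Answer: 61

Derivation:
enqueue(52): queue = [52]
enqueue(94): queue = [52, 94]
enqueue(32): queue = [52, 94, 32]
enqueue(24): queue = [52, 94, 32, 24]
enqueue(61): queue = [52, 94, 32, 24, 61]
dequeue(): queue = [94, 32, 24, 61]
enqueue(34): queue = [94, 32, 24, 61, 34]
dequeue(): queue = [32, 24, 61, 34]
dequeue(): queue = [24, 61, 34]
enqueue(45): queue = [24, 61, 34, 45]
dequeue(): queue = [61, 34, 45]
enqueue(48): queue = [61, 34, 45, 48]
enqueue(92): queue = [61, 34, 45, 48, 92]
enqueue(56): queue = [61, 34, 45, 48, 92, 56]
enqueue(46): queue = [61, 34, 45, 48, 92, 56, 46]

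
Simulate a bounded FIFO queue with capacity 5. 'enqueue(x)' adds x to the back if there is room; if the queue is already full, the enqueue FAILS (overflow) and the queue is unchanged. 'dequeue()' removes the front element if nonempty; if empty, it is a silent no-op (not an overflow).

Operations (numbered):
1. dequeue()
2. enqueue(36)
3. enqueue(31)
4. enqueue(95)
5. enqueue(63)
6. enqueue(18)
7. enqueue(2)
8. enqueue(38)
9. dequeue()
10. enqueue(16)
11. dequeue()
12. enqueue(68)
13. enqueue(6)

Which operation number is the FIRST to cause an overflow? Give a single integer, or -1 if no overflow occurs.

1. dequeue(): empty, no-op, size=0
2. enqueue(36): size=1
3. enqueue(31): size=2
4. enqueue(95): size=3
5. enqueue(63): size=4
6. enqueue(18): size=5
7. enqueue(2): size=5=cap → OVERFLOW (fail)
8. enqueue(38): size=5=cap → OVERFLOW (fail)
9. dequeue(): size=4
10. enqueue(16): size=5
11. dequeue(): size=4
12. enqueue(68): size=5
13. enqueue(6): size=5=cap → OVERFLOW (fail)

Answer: 7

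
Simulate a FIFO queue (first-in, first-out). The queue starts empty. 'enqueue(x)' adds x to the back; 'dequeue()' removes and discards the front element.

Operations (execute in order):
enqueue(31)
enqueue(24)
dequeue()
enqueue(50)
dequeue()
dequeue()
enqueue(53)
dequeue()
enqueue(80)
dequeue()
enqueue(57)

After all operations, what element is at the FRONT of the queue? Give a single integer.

enqueue(31): queue = [31]
enqueue(24): queue = [31, 24]
dequeue(): queue = [24]
enqueue(50): queue = [24, 50]
dequeue(): queue = [50]
dequeue(): queue = []
enqueue(53): queue = [53]
dequeue(): queue = []
enqueue(80): queue = [80]
dequeue(): queue = []
enqueue(57): queue = [57]

Answer: 57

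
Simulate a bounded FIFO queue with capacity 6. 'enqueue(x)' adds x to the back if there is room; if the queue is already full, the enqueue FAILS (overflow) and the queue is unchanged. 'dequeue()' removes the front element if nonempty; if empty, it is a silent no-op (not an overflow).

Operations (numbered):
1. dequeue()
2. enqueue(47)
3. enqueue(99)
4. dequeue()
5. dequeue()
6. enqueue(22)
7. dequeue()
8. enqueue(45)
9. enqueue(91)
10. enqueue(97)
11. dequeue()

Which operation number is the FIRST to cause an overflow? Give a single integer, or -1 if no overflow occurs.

Answer: -1

Derivation:
1. dequeue(): empty, no-op, size=0
2. enqueue(47): size=1
3. enqueue(99): size=2
4. dequeue(): size=1
5. dequeue(): size=0
6. enqueue(22): size=1
7. dequeue(): size=0
8. enqueue(45): size=1
9. enqueue(91): size=2
10. enqueue(97): size=3
11. dequeue(): size=2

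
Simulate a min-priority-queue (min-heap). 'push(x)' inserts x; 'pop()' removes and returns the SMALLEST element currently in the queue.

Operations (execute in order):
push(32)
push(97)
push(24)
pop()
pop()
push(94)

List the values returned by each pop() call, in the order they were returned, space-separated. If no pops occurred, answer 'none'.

Answer: 24 32

Derivation:
push(32): heap contents = [32]
push(97): heap contents = [32, 97]
push(24): heap contents = [24, 32, 97]
pop() → 24: heap contents = [32, 97]
pop() → 32: heap contents = [97]
push(94): heap contents = [94, 97]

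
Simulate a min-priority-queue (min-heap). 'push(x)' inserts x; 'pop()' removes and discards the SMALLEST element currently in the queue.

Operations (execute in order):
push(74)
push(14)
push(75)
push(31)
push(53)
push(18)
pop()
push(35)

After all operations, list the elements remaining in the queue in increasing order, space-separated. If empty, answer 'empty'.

Answer: 18 31 35 53 74 75

Derivation:
push(74): heap contents = [74]
push(14): heap contents = [14, 74]
push(75): heap contents = [14, 74, 75]
push(31): heap contents = [14, 31, 74, 75]
push(53): heap contents = [14, 31, 53, 74, 75]
push(18): heap contents = [14, 18, 31, 53, 74, 75]
pop() → 14: heap contents = [18, 31, 53, 74, 75]
push(35): heap contents = [18, 31, 35, 53, 74, 75]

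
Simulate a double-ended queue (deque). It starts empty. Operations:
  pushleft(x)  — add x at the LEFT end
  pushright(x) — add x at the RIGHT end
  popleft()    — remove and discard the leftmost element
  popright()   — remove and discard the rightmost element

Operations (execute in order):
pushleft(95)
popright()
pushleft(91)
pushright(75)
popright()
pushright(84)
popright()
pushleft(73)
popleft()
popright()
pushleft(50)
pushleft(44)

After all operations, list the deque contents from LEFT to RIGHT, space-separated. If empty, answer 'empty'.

Answer: 44 50

Derivation:
pushleft(95): [95]
popright(): []
pushleft(91): [91]
pushright(75): [91, 75]
popright(): [91]
pushright(84): [91, 84]
popright(): [91]
pushleft(73): [73, 91]
popleft(): [91]
popright(): []
pushleft(50): [50]
pushleft(44): [44, 50]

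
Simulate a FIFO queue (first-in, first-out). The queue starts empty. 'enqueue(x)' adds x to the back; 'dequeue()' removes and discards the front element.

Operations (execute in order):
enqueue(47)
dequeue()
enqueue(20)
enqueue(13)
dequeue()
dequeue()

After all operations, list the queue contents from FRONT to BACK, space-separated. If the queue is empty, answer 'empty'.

Answer: empty

Derivation:
enqueue(47): [47]
dequeue(): []
enqueue(20): [20]
enqueue(13): [20, 13]
dequeue(): [13]
dequeue(): []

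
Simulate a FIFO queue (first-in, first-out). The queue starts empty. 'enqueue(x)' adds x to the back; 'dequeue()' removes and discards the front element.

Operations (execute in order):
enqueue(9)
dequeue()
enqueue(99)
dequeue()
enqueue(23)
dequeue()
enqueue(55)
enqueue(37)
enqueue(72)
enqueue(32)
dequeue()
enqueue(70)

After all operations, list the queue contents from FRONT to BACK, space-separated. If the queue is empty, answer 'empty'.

enqueue(9): [9]
dequeue(): []
enqueue(99): [99]
dequeue(): []
enqueue(23): [23]
dequeue(): []
enqueue(55): [55]
enqueue(37): [55, 37]
enqueue(72): [55, 37, 72]
enqueue(32): [55, 37, 72, 32]
dequeue(): [37, 72, 32]
enqueue(70): [37, 72, 32, 70]

Answer: 37 72 32 70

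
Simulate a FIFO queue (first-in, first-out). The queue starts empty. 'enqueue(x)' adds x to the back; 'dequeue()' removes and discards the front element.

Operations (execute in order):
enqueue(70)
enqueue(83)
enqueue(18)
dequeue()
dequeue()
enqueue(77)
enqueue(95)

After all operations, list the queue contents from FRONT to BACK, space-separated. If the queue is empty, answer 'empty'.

enqueue(70): [70]
enqueue(83): [70, 83]
enqueue(18): [70, 83, 18]
dequeue(): [83, 18]
dequeue(): [18]
enqueue(77): [18, 77]
enqueue(95): [18, 77, 95]

Answer: 18 77 95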